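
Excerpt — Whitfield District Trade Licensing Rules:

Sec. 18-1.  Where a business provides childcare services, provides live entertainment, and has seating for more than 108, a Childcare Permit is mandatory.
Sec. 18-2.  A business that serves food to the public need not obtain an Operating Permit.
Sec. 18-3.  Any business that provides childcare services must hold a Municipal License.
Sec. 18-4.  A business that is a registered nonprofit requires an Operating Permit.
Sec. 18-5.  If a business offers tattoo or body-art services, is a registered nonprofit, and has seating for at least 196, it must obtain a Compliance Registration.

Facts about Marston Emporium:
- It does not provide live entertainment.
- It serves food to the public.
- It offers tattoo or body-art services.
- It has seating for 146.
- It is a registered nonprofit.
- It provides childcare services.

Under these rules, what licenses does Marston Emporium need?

Municipal License

Sec. 18-1. provides childcare services; does not provide live entertainment; seating 146 > 108 → Childcare Permit not required.
Sec. 18-2. serves food to the public → exempt from Operating Permit.
Sec. 18-3. provides childcare services → Municipal License required.
Sec. 18-4. is a registered nonprofit → Operating Permit required.
Sec. 18-5. offers tattoo or body-art services; is a registered nonprofit; seating 146 < 196 → Compliance Registration not required.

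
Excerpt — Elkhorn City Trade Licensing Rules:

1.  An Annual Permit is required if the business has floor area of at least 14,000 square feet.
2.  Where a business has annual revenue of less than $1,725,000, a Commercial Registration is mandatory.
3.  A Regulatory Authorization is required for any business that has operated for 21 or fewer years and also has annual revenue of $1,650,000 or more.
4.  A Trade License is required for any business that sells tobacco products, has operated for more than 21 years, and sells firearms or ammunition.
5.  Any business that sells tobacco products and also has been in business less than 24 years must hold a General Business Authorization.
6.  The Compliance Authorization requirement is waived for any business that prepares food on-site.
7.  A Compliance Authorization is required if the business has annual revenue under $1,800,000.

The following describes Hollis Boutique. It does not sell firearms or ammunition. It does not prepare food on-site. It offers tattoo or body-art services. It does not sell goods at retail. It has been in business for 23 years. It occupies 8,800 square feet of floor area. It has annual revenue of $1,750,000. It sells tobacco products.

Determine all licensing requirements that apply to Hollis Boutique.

1. floor area 8,800 square feet < 14,000 square feet → Annual Permit not required.
2. revenue $1,750,000 ≥ $1,725,000 → Commercial Registration not required.
3. years in business 23 > 21; revenue $1,750,000 ≥ $1,650,000 → Regulatory Authorization not required.
4. sells tobacco products; years in business 23 > 21; does not sell firearms or ammunition → Trade License not required.
5. sells tobacco products; years in business 23 < 24 → General Business Authorization required.
6. does not prepare food on-site → Compliance Authorization exemption does not apply.
7. revenue $1,750,000 < $1,800,000 → Compliance Authorization required.

Compliance Authorization, General Business Authorization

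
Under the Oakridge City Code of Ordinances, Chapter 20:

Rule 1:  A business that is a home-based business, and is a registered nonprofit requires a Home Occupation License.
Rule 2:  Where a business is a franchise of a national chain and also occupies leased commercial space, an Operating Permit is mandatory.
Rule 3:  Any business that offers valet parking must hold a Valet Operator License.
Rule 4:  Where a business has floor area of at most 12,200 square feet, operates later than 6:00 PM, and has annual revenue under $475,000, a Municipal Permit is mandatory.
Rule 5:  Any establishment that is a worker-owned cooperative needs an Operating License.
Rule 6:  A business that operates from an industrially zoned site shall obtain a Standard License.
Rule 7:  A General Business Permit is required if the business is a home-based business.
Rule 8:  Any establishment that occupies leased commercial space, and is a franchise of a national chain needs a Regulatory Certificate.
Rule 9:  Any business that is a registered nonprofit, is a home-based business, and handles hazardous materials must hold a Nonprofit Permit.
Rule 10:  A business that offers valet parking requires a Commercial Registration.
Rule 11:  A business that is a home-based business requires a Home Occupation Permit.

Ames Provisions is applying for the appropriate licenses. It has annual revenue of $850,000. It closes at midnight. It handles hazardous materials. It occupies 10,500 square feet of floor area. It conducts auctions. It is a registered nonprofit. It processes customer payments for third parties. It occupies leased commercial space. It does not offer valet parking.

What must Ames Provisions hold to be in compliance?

Rule 1: occupies leased commercial space (not: is a home-based business); is a registered nonprofit → Home Occupation License not required.
Rule 2: is a registered nonprofit (not: is a franchise of a national chain); occupies leased commercial space → Operating Permit not required.
Rule 3: does not offer valet parking → Valet Operator License not required.
Rule 4: floor area 10,500 square feet ≤ 12,200 square feet; closes midnight, after 6:00 PM; revenue $850,000 ≥ $475,000 → Municipal Permit not required.
Rule 5: is a registered nonprofit (not: is a worker-owned cooperative) → Operating License not required.
Rule 6: occupies leased commercial space (not: operates from an industrially zoned site) → Standard License not required.
Rule 7: occupies leased commercial space (not: is a home-based business) → General Business Permit not required.
Rule 8: occupies leased commercial space; is a registered nonprofit (not: is a franchise of a national chain) → Regulatory Certificate not required.
Rule 9: is a registered nonprofit; occupies leased commercial space (not: is a home-based business); handles hazardous materials → Nonprofit Permit not required.
Rule 10: does not offer valet parking → Commercial Registration not required.
Rule 11: occupies leased commercial space (not: is a home-based business) → Home Occupation Permit not required.

None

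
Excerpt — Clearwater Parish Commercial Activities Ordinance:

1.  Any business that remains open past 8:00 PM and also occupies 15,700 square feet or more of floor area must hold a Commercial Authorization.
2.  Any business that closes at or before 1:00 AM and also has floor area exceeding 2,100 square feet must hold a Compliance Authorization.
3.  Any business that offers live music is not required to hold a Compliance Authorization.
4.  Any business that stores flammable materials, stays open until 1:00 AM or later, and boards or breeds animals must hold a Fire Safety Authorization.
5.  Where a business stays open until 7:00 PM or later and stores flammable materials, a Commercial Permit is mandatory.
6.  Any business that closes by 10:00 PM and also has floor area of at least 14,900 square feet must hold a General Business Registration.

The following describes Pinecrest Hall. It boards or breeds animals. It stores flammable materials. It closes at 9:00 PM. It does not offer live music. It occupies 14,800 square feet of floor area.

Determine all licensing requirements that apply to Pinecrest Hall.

1. closes 9:00 PM, after 8:00 PM; floor area 14,800 square feet < 15,700 square feet → Commercial Authorization not required.
2. closes 9:00 PM, at/before 1:00 AM; floor area 14,800 square feet > 2,100 square feet → Compliance Authorization required.
3. does not offer live music → Compliance Authorization exemption does not apply.
4. stores flammable materials; closes 9:00 PM, at/before 1:00 AM; boards or breeds animals → Fire Safety Authorization not required.
5. closes 9:00 PM, after 7:00 PM; stores flammable materials → Commercial Permit required.
6. closes 9:00 PM, at/before 10:00 PM; floor area 14,800 square feet < 14,900 square feet → General Business Registration not required.

Commercial Permit, Compliance Authorization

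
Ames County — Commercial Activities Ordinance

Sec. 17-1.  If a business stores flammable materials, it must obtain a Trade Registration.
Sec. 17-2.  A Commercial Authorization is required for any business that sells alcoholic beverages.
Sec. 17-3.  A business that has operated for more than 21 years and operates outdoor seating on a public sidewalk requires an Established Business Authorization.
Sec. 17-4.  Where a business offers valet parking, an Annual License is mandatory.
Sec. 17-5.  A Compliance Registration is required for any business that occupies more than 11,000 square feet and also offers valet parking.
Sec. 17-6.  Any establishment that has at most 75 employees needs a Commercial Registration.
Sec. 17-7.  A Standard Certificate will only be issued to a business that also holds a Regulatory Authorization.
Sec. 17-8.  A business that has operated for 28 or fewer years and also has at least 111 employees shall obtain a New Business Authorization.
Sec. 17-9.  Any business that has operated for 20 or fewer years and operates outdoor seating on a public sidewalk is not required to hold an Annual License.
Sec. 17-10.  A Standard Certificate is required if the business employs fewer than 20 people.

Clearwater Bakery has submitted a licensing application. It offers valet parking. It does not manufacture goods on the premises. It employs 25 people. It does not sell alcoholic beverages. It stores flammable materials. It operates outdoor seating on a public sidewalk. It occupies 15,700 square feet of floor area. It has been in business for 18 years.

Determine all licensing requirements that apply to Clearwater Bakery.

Commercial Registration, Compliance Registration, Trade Registration

Sec. 17-1. stores flammable materials → Trade Registration required.
Sec. 17-2. does not sell alcoholic beverages → Commercial Authorization not required.
Sec. 17-3. years in business 18 ≤ 21; operates outdoor seating on a public sidewalk → Established Business Authorization not required.
Sec. 17-4. offers valet parking → Annual License required.
Sec. 17-5. floor area 15,700 square feet > 11,000 square feet; offers valet parking → Compliance Registration required.
Sec. 17-6. employees 25 ≤ 75 → Commercial Registration required.
Sec. 17-7. Standard Certificate is not required → no effect.
Sec. 17-8. years in business 18 ≤ 28; employees 25 < 111 → New Business Authorization not required.
Sec. 17-9. years in business 18 ≤ 20; operates outdoor seating on a public sidewalk → exempt from Annual License.
Sec. 17-10. employees 25 ≥ 20 → Standard Certificate not required.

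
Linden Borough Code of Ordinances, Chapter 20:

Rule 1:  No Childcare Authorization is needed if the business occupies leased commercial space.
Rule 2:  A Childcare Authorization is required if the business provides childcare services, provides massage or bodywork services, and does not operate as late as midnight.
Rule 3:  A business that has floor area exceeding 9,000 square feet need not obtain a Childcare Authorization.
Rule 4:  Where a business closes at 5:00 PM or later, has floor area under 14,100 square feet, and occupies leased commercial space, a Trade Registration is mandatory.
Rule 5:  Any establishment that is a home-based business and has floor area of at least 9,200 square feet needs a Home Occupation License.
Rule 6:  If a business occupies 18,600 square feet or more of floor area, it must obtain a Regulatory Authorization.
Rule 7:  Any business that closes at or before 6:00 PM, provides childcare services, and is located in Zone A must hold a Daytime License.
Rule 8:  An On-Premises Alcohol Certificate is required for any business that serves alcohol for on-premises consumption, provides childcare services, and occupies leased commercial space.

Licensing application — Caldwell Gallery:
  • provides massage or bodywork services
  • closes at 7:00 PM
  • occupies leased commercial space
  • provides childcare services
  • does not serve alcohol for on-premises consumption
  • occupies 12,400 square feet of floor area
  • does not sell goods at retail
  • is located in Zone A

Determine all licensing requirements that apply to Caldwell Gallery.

Trade Registration

Rule 1: occupies leased commercial space → exempt from Childcare Authorization.
Rule 2: provides childcare services; provides massage or bodywork services; closes 7:00 PM, at/before midnight → Childcare Authorization required.
Rule 3: floor area 12,400 square feet > 9,000 square feet → exempt from Childcare Authorization.
Rule 4: closes 7:00 PM, after 5:00 PM; floor area 12,400 square feet < 14,100 square feet; occupies leased commercial space → Trade Registration required.
Rule 5: occupies leased commercial space (not: is a home-based business); floor area 12,400 square feet ≥ 9,200 square feet → Home Occupation License not required.
Rule 6: floor area 12,400 square feet < 18,600 square feet → Regulatory Authorization not required.
Rule 7: closes 7:00 PM, after 6:00 PM; provides childcare services; is located in Zone A → Daytime License not required.
Rule 8: does not serve alcohol for on-premises consumption; provides childcare services; occupies leased commercial space → On-Premises Alcohol Certificate not required.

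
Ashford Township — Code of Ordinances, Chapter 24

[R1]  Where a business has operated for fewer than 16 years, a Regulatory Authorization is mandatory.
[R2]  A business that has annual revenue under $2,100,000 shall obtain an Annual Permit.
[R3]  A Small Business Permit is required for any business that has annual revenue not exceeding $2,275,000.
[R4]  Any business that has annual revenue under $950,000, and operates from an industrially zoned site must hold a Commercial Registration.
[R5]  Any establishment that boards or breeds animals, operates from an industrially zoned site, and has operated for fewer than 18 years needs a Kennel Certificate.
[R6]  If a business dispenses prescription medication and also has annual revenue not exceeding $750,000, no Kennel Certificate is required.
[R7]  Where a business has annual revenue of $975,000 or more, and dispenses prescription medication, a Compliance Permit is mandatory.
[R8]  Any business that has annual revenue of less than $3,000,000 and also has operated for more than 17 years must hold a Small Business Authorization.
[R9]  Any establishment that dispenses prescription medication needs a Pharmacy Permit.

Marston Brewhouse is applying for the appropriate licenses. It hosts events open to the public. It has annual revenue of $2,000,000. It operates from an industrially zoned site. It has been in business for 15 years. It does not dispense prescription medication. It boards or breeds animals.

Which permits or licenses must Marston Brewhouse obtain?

[R1] years in business 15 < 16 → Regulatory Authorization required.
[R2] revenue $2,000,000 < $2,100,000 → Annual Permit required.
[R3] revenue $2,000,000 ≤ $2,275,000 → Small Business Permit required.
[R4] revenue $2,000,000 ≥ $950,000; operates from an industrially zoned site → Commercial Registration not required.
[R5] boards or breeds animals; operates from an industrially zoned site; years in business 15 < 18 → Kennel Certificate required.
[R6] does not dispense prescription medication; revenue $2,000,000 > $750,000 → Kennel Certificate exemption does not apply.
[R7] revenue $2,000,000 ≥ $975,000; does not dispense prescription medication → Compliance Permit not required.
[R8] revenue $2,000,000 < $3,000,000; years in business 15 ≤ 17 → Small Business Authorization not required.
[R9] does not dispense prescription medication → Pharmacy Permit not required.

Annual Permit, Kennel Certificate, Regulatory Authorization, Small Business Permit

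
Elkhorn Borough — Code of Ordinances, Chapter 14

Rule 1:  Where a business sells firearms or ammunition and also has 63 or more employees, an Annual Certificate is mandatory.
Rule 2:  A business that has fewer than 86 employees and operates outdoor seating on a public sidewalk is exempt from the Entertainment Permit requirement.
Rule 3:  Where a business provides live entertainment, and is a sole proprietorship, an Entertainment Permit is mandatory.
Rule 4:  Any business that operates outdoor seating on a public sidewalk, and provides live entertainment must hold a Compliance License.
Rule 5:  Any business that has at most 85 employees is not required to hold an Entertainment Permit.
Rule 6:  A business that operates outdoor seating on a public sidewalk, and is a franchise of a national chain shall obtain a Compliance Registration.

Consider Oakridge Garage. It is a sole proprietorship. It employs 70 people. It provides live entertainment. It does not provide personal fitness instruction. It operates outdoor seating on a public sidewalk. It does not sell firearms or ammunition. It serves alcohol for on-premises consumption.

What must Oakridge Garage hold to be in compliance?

Compliance License

Rule 1: does not sell firearms or ammunition; employees 70 ≥ 63 → Annual Certificate not required.
Rule 2: employees 70 < 86; operates outdoor seating on a public sidewalk → exempt from Entertainment Permit.
Rule 3: provides live entertainment; is a sole proprietorship → Entertainment Permit required.
Rule 4: operates outdoor seating on a public sidewalk; provides live entertainment → Compliance License required.
Rule 5: employees 70 ≤ 85 → exempt from Entertainment Permit.
Rule 6: operates outdoor seating on a public sidewalk; is a sole proprietorship (not: is a franchise of a national chain) → Compliance Registration not required.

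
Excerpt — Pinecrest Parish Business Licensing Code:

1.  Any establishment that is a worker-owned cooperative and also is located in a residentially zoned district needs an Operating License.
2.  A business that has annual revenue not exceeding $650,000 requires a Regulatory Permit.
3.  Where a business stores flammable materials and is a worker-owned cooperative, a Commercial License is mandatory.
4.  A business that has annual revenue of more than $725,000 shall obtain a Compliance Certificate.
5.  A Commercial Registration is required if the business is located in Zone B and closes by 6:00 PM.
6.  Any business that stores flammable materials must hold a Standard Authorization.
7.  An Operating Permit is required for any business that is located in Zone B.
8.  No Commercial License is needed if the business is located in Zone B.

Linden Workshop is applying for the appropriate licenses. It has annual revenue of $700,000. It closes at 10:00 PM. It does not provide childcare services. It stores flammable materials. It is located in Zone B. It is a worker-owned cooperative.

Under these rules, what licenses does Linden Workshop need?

1. is a worker-owned cooperative; is located in Zone B (not: is located in a residentially zoned district) → Operating License not required.
2. revenue $700,000 > $650,000 → Regulatory Permit not required.
3. stores flammable materials; is a worker-owned cooperative → Commercial License required.
4. revenue $700,000 ≤ $725,000 → Compliance Certificate not required.
5. is located in Zone B; closes 10:00 PM, after 6:00 PM → Commercial Registration not required.
6. stores flammable materials → Standard Authorization required.
7. is located in Zone B → Operating Permit required.
8. is located in Zone B → exempt from Commercial License.

Operating Permit, Standard Authorization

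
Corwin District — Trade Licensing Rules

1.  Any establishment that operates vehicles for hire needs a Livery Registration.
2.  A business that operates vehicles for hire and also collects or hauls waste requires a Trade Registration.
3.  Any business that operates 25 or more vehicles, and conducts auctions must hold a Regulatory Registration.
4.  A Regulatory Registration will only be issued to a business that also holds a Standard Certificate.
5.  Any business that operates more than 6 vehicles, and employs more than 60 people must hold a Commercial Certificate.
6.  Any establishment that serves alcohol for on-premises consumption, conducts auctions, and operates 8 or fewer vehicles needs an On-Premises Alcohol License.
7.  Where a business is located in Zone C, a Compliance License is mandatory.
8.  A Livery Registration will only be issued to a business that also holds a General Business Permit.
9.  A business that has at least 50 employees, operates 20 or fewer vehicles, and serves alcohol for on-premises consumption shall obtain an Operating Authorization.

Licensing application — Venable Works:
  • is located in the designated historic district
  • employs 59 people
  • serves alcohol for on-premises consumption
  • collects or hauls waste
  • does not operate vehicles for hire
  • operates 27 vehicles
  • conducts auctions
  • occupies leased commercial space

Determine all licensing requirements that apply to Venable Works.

Regulatory Registration, Standard Certificate

1. does not operate vehicles for hire → Livery Registration not required.
2. does not operate vehicles for hire; collects or hauls waste → Trade Registration not required.
3. vehicles 27 ≥ 25; conducts auctions → Regulatory Registration required.
4. Regulatory Registration is required → Standard Certificate also required.
5. vehicles 27 > 6; employees 59 ≤ 60 → Commercial Certificate not required.
6. serves alcohol for on-premises consumption; conducts auctions; vehicles 27 > 8 → On-Premises Alcohol License not required.
7. is located in the designated historic district (not: is located in Zone C) → Compliance License not required.
8. Livery Registration is not required → no effect.
9. employees 59 ≥ 50; vehicles 27 > 20; serves alcohol for on-premises consumption → Operating Authorization not required.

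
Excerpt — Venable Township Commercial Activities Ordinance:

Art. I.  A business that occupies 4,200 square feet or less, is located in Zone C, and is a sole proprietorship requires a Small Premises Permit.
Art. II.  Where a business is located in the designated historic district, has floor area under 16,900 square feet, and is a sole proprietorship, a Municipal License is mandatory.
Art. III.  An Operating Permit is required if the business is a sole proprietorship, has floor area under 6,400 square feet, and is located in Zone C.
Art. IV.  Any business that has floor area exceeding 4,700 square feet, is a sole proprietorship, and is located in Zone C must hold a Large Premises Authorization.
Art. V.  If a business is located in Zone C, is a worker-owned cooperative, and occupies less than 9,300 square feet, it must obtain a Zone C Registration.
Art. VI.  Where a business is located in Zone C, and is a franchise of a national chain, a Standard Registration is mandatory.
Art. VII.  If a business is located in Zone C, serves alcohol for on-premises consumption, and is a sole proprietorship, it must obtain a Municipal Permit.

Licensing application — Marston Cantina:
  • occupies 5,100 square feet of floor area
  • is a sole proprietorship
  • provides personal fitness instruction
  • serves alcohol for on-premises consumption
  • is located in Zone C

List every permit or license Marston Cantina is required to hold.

Large Premises Authorization, Municipal Permit, Operating Permit

Art. I. floor area 5,100 square feet > 4,200 square feet; is located in Zone C; is a sole proprietorship → Small Premises Permit not required.
Art. II. is located in Zone C (not: is located in the designated historic district); floor area 5,100 square feet < 16,900 square feet; is a sole proprietorship → Municipal License not required.
Art. III. is a sole proprietorship; floor area 5,100 square feet < 6,400 square feet; is located in Zone C → Operating Permit required.
Art. IV. floor area 5,100 square feet > 4,700 square feet; is a sole proprietorship; is located in Zone C → Large Premises Authorization required.
Art. V. is located in Zone C; is a sole proprietorship (not: is a worker-owned cooperative); floor area 5,100 square feet < 9,300 square feet → Zone C Registration not required.
Art. VI. is located in Zone C; is a sole proprietorship (not: is a franchise of a national chain) → Standard Registration not required.
Art. VII. is located in Zone C; serves alcohol for on-premises consumption; is a sole proprietorship → Municipal Permit required.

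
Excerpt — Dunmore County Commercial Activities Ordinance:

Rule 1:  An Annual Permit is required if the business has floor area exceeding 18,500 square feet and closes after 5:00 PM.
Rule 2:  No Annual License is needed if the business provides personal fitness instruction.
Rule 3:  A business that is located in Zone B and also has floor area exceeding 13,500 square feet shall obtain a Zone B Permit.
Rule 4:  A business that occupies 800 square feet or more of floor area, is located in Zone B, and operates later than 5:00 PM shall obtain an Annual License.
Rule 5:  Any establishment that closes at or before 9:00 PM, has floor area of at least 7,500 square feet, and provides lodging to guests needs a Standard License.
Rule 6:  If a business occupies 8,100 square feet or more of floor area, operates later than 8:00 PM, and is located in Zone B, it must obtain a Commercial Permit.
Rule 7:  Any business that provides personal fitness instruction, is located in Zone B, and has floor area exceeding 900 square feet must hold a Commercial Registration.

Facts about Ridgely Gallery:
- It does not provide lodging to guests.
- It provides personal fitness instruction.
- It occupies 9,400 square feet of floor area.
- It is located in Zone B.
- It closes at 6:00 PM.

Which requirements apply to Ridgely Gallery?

Rule 1: floor area 9,400 square feet ≤ 18,500 square feet; closes 6:00 PM, after 5:00 PM → Annual Permit not required.
Rule 2: provides personal fitness instruction → exempt from Annual License.
Rule 3: is located in Zone B; floor area 9,400 square feet ≤ 13,500 square feet → Zone B Permit not required.
Rule 4: floor area 9,400 square feet ≥ 800 square feet; is located in Zone B; closes 6:00 PM, after 5:00 PM → Annual License required.
Rule 5: closes 6:00 PM, at/before 9:00 PM; floor area 9,400 square feet ≥ 7,500 square feet; does not provide lodging to guests → Standard License not required.
Rule 6: floor area 9,400 square feet ≥ 8,100 square feet; closes 6:00 PM, at/before 8:00 PM; is located in Zone B → Commercial Permit not required.
Rule 7: provides personal fitness instruction; is located in Zone B; floor area 9,400 square feet > 900 square feet → Commercial Registration required.

Commercial Registration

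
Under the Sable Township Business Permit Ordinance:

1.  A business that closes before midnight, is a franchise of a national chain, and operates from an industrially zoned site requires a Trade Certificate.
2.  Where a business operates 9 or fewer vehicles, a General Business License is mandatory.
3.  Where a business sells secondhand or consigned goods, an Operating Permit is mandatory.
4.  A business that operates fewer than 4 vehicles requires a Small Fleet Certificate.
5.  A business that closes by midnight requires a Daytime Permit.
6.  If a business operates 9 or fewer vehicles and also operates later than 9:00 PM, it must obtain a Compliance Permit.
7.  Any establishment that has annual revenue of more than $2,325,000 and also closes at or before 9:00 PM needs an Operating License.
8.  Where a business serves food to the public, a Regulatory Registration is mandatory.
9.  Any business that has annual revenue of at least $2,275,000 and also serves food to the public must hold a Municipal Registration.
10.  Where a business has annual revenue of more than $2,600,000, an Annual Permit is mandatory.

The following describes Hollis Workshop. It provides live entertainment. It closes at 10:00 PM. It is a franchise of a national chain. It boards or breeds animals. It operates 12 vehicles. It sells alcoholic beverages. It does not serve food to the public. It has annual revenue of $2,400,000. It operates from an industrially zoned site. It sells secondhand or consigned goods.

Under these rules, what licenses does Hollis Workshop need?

Daytime Permit, Operating Permit, Trade Certificate

1. closes 10:00 PM, at/before midnight; is a franchise of a national chain; operates from an industrially zoned site → Trade Certificate required.
2. vehicles 12 > 9 → General Business License not required.
3. sells secondhand or consigned goods → Operating Permit required.
4. vehicles 12 ≥ 4 → Small Fleet Certificate not required.
5. closes 10:00 PM, at/before midnight → Daytime Permit required.
6. vehicles 12 > 9; closes 10:00 PM, after 9:00 PM → Compliance Permit not required.
7. revenue $2,400,000 > $2,325,000; closes 10:00 PM, after 9:00 PM → Operating License not required.
8. does not serve food to the public → Regulatory Registration not required.
9. revenue $2,400,000 ≥ $2,275,000; does not serve food to the public → Municipal Registration not required.
10. revenue $2,400,000 ≤ $2,600,000 → Annual Permit not required.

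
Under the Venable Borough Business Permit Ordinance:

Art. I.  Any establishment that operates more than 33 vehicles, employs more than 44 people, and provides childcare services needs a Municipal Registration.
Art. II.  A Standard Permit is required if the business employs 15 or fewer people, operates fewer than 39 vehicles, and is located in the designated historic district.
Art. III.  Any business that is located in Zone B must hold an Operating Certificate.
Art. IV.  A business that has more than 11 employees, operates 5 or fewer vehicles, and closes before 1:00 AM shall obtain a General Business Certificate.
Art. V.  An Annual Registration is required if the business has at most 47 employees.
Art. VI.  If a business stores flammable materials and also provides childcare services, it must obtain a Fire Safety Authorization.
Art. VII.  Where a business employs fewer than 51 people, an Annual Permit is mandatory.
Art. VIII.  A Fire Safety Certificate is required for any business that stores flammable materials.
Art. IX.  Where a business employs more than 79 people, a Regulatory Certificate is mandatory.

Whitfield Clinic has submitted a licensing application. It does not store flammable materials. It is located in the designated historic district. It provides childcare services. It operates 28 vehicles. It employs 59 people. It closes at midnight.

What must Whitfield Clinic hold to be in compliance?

None

Art. I. vehicles 28 ≤ 33; employees 59 > 44; provides childcare services → Municipal Registration not required.
Art. II. employees 59 > 15; vehicles 28 < 39; is located in the designated historic district → Standard Permit not required.
Art. III. is located in the designated historic district (not: is located in Zone B) → Operating Certificate not required.
Art. IV. employees 59 > 11; vehicles 28 > 5; closes midnight, at/before 1:00 AM → General Business Certificate not required.
Art. V. employees 59 > 47 → Annual Registration not required.
Art. VI. does not store flammable materials; provides childcare services → Fire Safety Authorization not required.
Art. VII. employees 59 ≥ 51 → Annual Permit not required.
Art. VIII. does not store flammable materials → Fire Safety Certificate not required.
Art. IX. employees 59 ≤ 79 → Regulatory Certificate not required.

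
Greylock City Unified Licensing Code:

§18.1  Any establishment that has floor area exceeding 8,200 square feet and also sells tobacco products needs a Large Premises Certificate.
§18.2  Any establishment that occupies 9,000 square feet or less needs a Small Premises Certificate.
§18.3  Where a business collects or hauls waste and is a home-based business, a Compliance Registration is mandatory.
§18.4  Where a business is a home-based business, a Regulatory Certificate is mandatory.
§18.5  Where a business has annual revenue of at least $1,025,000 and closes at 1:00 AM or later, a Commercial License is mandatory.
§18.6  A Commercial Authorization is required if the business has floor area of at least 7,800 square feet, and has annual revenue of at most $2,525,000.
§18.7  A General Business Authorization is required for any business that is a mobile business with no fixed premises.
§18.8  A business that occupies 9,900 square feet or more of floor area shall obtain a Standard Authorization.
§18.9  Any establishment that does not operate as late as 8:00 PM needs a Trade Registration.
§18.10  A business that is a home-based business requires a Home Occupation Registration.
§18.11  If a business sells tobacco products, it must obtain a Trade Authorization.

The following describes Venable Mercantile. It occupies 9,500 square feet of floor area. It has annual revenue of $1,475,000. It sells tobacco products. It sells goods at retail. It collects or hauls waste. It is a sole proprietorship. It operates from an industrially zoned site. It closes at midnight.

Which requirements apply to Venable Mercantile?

Commercial Authorization, Large Premises Certificate, Trade Authorization

§18.1 floor area 9,500 square feet > 8,200 square feet; sells tobacco products → Large Premises Certificate required.
§18.2 floor area 9,500 square feet > 9,000 square feet → Small Premises Certificate not required.
§18.3 collects or hauls waste; operates from an industrially zoned site (not: is a home-based business) → Compliance Registration not required.
§18.4 operates from an industrially zoned site (not: is a home-based business) → Regulatory Certificate not required.
§18.5 revenue $1,475,000 ≥ $1,025,000; closes midnight, at/before 1:00 AM → Commercial License not required.
§18.6 floor area 9,500 square feet ≥ 7,800 square feet; revenue $1,475,000 ≤ $2,525,000 → Commercial Authorization required.
§18.7 operates from an industrially zoned site (not: is a mobile business with no fixed premises) → General Business Authorization not required.
§18.8 floor area 9,500 square feet < 9,900 square feet → Standard Authorization not required.
§18.9 closes midnight, after 8:00 PM → Trade Registration not required.
§18.10 operates from an industrially zoned site (not: is a home-based business) → Home Occupation Registration not required.
§18.11 sells tobacco products → Trade Authorization required.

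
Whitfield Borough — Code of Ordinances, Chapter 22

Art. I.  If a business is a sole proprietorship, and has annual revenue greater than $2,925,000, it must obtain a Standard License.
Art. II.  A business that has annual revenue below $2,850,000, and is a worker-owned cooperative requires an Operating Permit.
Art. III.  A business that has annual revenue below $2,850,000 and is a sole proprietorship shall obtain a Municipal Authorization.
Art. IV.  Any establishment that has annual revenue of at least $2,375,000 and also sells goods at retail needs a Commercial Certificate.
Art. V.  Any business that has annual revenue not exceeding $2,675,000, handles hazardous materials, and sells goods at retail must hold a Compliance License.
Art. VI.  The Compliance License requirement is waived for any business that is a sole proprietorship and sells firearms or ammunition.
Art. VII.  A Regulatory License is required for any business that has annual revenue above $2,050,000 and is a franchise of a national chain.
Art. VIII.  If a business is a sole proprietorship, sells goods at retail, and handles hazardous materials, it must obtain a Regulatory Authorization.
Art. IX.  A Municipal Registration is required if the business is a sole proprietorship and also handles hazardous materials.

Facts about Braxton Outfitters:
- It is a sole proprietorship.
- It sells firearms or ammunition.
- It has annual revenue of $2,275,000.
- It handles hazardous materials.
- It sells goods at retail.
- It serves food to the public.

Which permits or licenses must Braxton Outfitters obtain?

Art. I. is a sole proprietorship; revenue $2,275,000 ≤ $2,925,000 → Standard License not required.
Art. II. revenue $2,275,000 < $2,850,000; is a sole proprietorship (not: is a worker-owned cooperative) → Operating Permit not required.
Art. III. revenue $2,275,000 < $2,850,000; is a sole proprietorship → Municipal Authorization required.
Art. IV. revenue $2,275,000 < $2,375,000; sells goods at retail → Commercial Certificate not required.
Art. V. revenue $2,275,000 ≤ $2,675,000; handles hazardous materials; sells goods at retail → Compliance License required.
Art. VI. is a sole proprietorship; sells firearms or ammunition → exempt from Compliance License.
Art. VII. revenue $2,275,000 > $2,050,000; is a sole proprietorship (not: is a franchise of a national chain) → Regulatory License not required.
Art. VIII. is a sole proprietorship; sells goods at retail; handles hazardous materials → Regulatory Authorization required.
Art. IX. is a sole proprietorship; handles hazardous materials → Municipal Registration required.

Municipal Authorization, Municipal Registration, Regulatory Authorization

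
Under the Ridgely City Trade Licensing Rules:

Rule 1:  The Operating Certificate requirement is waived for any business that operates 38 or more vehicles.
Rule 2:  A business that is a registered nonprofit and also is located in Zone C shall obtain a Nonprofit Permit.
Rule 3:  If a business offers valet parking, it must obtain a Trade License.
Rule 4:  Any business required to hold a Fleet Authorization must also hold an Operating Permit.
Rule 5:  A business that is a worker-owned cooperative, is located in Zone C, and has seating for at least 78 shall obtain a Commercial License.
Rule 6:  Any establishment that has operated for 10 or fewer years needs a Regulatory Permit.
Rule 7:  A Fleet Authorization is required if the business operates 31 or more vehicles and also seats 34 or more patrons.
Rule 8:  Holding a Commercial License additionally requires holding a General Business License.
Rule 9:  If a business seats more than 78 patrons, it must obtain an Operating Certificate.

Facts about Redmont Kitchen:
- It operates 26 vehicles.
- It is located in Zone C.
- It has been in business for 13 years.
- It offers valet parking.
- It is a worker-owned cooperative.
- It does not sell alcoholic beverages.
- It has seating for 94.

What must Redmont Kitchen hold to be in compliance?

Rule 1: vehicles 26 < 38 → Operating Certificate exemption does not apply.
Rule 2: is a worker-owned cooperative (not: is a registered nonprofit); is located in Zone C → Nonprofit Permit not required.
Rule 3: offers valet parking → Trade License required.
Rule 4: Fleet Authorization is not required → no effect.
Rule 5: is a worker-owned cooperative; is located in Zone C; seating 94 ≥ 78 → Commercial License required.
Rule 6: years in business 13 > 10 → Regulatory Permit not required.
Rule 7: vehicles 26 < 31; seating 94 ≥ 34 → Fleet Authorization not required.
Rule 8: Commercial License is required → General Business License also required.
Rule 9: seating 94 > 78 → Operating Certificate required.

Commercial License, General Business License, Operating Certificate, Trade License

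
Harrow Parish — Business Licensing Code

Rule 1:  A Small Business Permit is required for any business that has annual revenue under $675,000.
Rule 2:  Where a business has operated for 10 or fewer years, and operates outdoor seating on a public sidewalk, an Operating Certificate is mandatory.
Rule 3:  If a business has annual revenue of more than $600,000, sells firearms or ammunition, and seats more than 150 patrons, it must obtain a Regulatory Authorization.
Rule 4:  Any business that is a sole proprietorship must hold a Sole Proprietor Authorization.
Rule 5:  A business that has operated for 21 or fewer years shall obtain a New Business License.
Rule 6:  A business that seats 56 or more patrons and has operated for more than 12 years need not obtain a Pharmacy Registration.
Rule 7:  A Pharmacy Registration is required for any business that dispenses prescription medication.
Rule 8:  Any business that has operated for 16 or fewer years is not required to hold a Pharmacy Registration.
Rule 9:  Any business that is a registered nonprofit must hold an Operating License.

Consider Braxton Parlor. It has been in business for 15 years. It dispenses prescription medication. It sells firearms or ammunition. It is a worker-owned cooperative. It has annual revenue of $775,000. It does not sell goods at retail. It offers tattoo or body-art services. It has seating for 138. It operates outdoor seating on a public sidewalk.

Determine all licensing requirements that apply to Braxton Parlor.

Rule 1: revenue $775,000 ≥ $675,000 → Small Business Permit not required.
Rule 2: years in business 15 > 10; operates outdoor seating on a public sidewalk → Operating Certificate not required.
Rule 3: revenue $775,000 > $600,000; sells firearms or ammunition; seating 138 ≤ 150 → Regulatory Authorization not required.
Rule 4: is a worker-owned cooperative (not: is a sole proprietorship) → Sole Proprietor Authorization not required.
Rule 5: years in business 15 ≤ 21 → New Business License required.
Rule 6: seating 138 ≥ 56; years in business 15 > 12 → exempt from Pharmacy Registration.
Rule 7: dispenses prescription medication → Pharmacy Registration required.
Rule 8: years in business 15 ≤ 16 → exempt from Pharmacy Registration.
Rule 9: is a worker-owned cooperative (not: is a registered nonprofit) → Operating License not required.

New Business License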